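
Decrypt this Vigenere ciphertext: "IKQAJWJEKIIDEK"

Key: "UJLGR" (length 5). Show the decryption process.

Step 1: Key 'UJLGR' has length 5. Extended key: UJLGRUJLGRUJLG
Step 2: Decrypt each position:
  I(8) - U(20) = 14 = O
  K(10) - J(9) = 1 = B
  Q(16) - L(11) = 5 = F
  A(0) - G(6) = 20 = U
  J(9) - R(17) = 18 = S
  W(22) - U(20) = 2 = C
  J(9) - J(9) = 0 = A
  E(4) - L(11) = 19 = T
  K(10) - G(6) = 4 = E
  I(8) - R(17) = 17 = R
  I(8) - U(20) = 14 = O
  D(3) - J(9) = 20 = U
  E(4) - L(11) = 19 = T
  K(10) - G(6) = 4 = E
Plaintext: OBFUSCATEROUTE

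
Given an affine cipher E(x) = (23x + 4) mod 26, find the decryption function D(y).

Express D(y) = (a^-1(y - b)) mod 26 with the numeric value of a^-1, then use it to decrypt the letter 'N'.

Step 1: Find a^-1, the modular inverse of 23 mod 26.
Step 2: We need 23 * a^-1 = 1 (mod 26).
Step 3: 23 * 17 = 391 = 15 * 26 + 1, so a^-1 = 17.
Step 4: D(y) = 17(y - 4) mod 26.
Step 5: Apply to 'N' (y = 13): D(13) = 17 * (13 - 4) mod 26 = 17 * 9 mod 26 = 23 -> 'X'.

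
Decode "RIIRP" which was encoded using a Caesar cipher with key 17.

Step 1: Reverse the shift by subtracting 17 from each letter position.
  R (position 17) -> position (17-17) mod 26 = 0 -> A
  I (position 8) -> position (8-17) mod 26 = 17 -> R
  I (position 8) -> position (8-17) mod 26 = 17 -> R
  R (position 17) -> position (17-17) mod 26 = 0 -> A
  P (position 15) -> position (15-17) mod 26 = 24 -> Y
Decrypted message: ARRAY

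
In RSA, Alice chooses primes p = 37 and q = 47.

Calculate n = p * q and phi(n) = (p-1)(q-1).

Step 1: n = p * q = 37 * 47 = 1739.
Step 2: phi(n) = (p-1)(q-1) = 36 * 46 = 1656.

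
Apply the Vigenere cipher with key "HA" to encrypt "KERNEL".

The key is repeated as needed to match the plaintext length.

Step 1: Repeat key to match plaintext length:
  Plaintext: KERNEL
  Key:       HAHAHA
Step 2: Encrypt each letter:
  K(10) + H(7) = (10+7) mod 26 = 17 = R
  E(4) + A(0) = (4+0) mod 26 = 4 = E
  R(17) + H(7) = (17+7) mod 26 = 24 = Y
  N(13) + A(0) = (13+0) mod 26 = 13 = N
  E(4) + H(7) = (4+7) mod 26 = 11 = L
  L(11) + A(0) = (11+0) mod 26 = 11 = L
Ciphertext: REYNLL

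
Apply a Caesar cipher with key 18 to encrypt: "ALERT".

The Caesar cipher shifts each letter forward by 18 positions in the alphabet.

Step 1: For each letter, shift forward by 18 positions (mod 26).
  A (position 0) -> position (0+18) mod 26 = 18 -> S
  L (position 11) -> position (11+18) mod 26 = 3 -> D
  E (position 4) -> position (4+18) mod 26 = 22 -> W
  R (position 17) -> position (17+18) mod 26 = 9 -> J
  T (position 19) -> position (19+18) mod 26 = 11 -> L
Result: SDWJL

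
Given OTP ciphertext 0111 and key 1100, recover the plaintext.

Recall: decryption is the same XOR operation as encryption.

Step 1: XOR ciphertext with key:
  Ciphertext: 0111
  Key:        1100
  XOR:        1011
Step 2: Plaintext = 1011 = 11 in decimal.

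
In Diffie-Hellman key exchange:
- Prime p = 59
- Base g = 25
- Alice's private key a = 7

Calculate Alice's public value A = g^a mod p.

Step 1: A = g^a mod p = 25^7 mod 59.
  25^1 mod 59 = 25
  25^2 mod 59 = (25 * 25) mod 59 = 35
  25^3 mod 59 = (35 * 25) mod 59 = 49
  25^4 mod 59 = (49 * 25) mod 59 = 45
  25^5 mod 59 = (45 * 25) mod 59 = 4
  25^6 mod 59 = (4 * 25) mod 59 = 41
  25^7 mod 59 = (41 * 25) mod 59 = 22
Result: A = 22.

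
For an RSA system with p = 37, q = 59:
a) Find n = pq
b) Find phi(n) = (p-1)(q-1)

Step 1: n = p * q = 37 * 59 = 2183.
Step 2: phi(n) = (p-1)(q-1) = 36 * 58 = 2088.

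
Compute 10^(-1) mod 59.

Step 1: We need x such that 10 * x = 1 (mod 59).
Step 2: Using the extended Euclidean algorithm or trial:
  10 * 6 = 60 = 1 * 59 + 1.
Step 3: Since 60 mod 59 = 1, the inverse is x = 6.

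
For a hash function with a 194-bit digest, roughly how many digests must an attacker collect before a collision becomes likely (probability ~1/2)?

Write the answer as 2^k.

Step 1: The birthday paradox gives collision probability ~50% after sqrt(2^n) = 2^(n/2) hashes.
Step 2: For 194-bit output: 2^(194/2) = 2^97.
Step 3: Approximately 2^97 hash computations needed.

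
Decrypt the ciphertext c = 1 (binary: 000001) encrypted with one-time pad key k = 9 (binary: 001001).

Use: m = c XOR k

Step 1: XOR ciphertext with key:
  Ciphertext: 000001
  Key:        001001
  XOR:        001000
Step 2: Plaintext = 001000 = 8 in decimal.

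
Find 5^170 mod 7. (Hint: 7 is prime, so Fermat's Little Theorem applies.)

Step 1: Since 7 is prime, by Fermat's Little Theorem: 5^6 = 1 (mod 7).
Step 2: Reduce exponent: 170 mod 6 = 2.
Step 3: So 5^170 = 5^2 (mod 7).
Step 4: 5^2 mod 7 = 4.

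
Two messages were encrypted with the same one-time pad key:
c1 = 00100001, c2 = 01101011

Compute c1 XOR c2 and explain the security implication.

Step 1: c1 XOR c2 = (m1 XOR k) XOR (m2 XOR k).
Step 2: By XOR associativity/commutativity: = m1 XOR m2 XOR k XOR k = m1 XOR m2.
Step 3: 00100001 XOR 01101011 = 01001010 = 74.
Step 4: The key cancels out! An attacker learns m1 XOR m2 = 74, revealing the relationship between plaintexts.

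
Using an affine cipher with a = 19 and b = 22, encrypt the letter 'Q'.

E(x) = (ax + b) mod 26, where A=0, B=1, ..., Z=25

Step 1: Convert 'Q' to number: x = 16.
Step 2: E(16) = (19 * 16 + 22) mod 26 = 326 mod 26 = 14.
Step 3: Convert 14 back to letter: O.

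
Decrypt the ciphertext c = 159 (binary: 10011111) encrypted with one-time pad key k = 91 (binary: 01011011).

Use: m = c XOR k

Step 1: XOR ciphertext with key:
  Ciphertext: 10011111
  Key:        01011011
  XOR:        11000100
Step 2: Plaintext = 11000100 = 196 in decimal.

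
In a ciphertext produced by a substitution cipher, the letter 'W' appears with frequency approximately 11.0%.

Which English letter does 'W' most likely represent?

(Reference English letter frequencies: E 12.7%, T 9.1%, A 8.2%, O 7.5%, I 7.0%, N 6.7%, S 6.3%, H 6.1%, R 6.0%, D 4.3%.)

Step 1: The observed frequency is 11.0%.
Step 2: Compare with English frequencies:
  E: 12.7% (difference: 1.7%) <-- closest
  T: 9.1% (difference: 1.9%)
  A: 8.2% (difference: 2.8%)
  O: 7.5% (difference: 3.5%)
  I: 7.0% (difference: 4.0%)
  N: 6.7% (difference: 4.3%)
  S: 6.3% (difference: 4.7%)
  H: 6.1% (difference: 4.9%)
  R: 6.0% (difference: 5.0%)
  D: 4.3% (difference: 6.7%)
Step 3: 'W' most likely represents 'E' (frequency 12.7%).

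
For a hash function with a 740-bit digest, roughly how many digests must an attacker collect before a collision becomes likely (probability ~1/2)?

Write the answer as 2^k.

Step 1: The birthday paradox gives collision probability ~50% after sqrt(2^n) = 2^(n/2) hashes.
Step 2: For 740-bit output: 2^(740/2) = 2^370.
Step 3: Approximately 2^370 hash computations needed.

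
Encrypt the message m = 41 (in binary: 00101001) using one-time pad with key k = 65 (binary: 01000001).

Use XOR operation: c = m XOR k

Step 1: Write out the XOR operation bit by bit:
  Message: 00101001
  Key:     01000001
  XOR:     01101000
Step 2: Convert to decimal: 01101000 = 104.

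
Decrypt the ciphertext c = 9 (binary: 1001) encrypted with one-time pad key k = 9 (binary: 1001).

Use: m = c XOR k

Step 1: XOR ciphertext with key:
  Ciphertext: 1001
  Key:        1001
  XOR:        0000
Step 2: Plaintext = 0000 = 0 in decimal.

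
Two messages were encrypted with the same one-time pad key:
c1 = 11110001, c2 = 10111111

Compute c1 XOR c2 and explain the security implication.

Step 1: c1 XOR c2 = (m1 XOR k) XOR (m2 XOR k).
Step 2: By XOR associativity/commutativity: = m1 XOR m2 XOR k XOR k = m1 XOR m2.
Step 3: 11110001 XOR 10111111 = 01001110 = 78.
Step 4: The key cancels out! An attacker learns m1 XOR m2 = 78, revealing the relationship between plaintexts.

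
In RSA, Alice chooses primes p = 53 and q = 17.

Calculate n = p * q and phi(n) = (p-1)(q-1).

Step 1: n = p * q = 53 * 17 = 901.
Step 2: phi(n) = (p-1)(q-1) = 52 * 16 = 832.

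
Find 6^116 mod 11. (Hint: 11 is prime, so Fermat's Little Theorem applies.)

Step 1: Since 11 is prime, by Fermat's Little Theorem: 6^10 = 1 (mod 11).
Step 2: Reduce exponent: 116 mod 10 = 6.
Step 3: So 6^116 = 6^6 (mod 11).
Step 4: 6^6 mod 11 = 5.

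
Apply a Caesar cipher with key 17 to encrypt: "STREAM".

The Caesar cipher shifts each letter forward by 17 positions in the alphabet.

Step 1: For each letter, shift forward by 17 positions (mod 26).
  S (position 18) -> position (18+17) mod 26 = 9 -> J
  T (position 19) -> position (19+17) mod 26 = 10 -> K
  R (position 17) -> position (17+17) mod 26 = 8 -> I
  E (position 4) -> position (4+17) mod 26 = 21 -> V
  A (position 0) -> position (0+17) mod 26 = 17 -> R
  M (position 12) -> position (12+17) mod 26 = 3 -> D
Result: JKIVRD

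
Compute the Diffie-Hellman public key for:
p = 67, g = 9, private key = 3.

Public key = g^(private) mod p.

Step 1: A = g^a mod p = 9^3 mod 67.
  9^1 mod 67 = 9
  9^2 mod 67 = (9 * 9) mod 67 = 14
  9^3 mod 67 = (14 * 9) mod 67 = 59
Result: A = 59.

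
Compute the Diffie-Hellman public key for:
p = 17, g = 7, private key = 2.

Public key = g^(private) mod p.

Step 1: A = g^a mod p = 7^2 mod 17.
  7^1 mod 17 = 7
  7^2 mod 17 = (7 * 7) mod 17 = 15
Result: A = 15.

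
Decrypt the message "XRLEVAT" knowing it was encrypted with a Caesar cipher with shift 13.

Step 1: Reverse the shift by subtracting 13 from each letter position.
  X (position 23) -> position (23-13) mod 26 = 10 -> K
  R (position 17) -> position (17-13) mod 26 = 4 -> E
  L (position 11) -> position (11-13) mod 26 = 24 -> Y
  E (position 4) -> position (4-13) mod 26 = 17 -> R
  V (position 21) -> position (21-13) mod 26 = 8 -> I
  A (position 0) -> position (0-13) mod 26 = 13 -> N
  T (position 19) -> position (19-13) mod 26 = 6 -> G
Decrypted message: KEYRING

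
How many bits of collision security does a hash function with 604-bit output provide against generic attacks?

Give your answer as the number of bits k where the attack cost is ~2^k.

Step 1: The hash has a 604-bit output.
Step 2: Collision resistance means it should be infeasible to find any x != y with h(x) = h(y).
By the birthday bound, a generic collision search succeeds after about sqrt(2^604) = 2^(604/2) = 2^302 evaluations.
Step 3: Security level = 302 bits.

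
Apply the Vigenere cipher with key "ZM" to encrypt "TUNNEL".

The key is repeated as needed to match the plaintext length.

Step 1: Repeat key to match plaintext length:
  Plaintext: TUNNEL
  Key:       ZMZMZM
Step 2: Encrypt each letter:
  T(19) + Z(25) = (19+25) mod 26 = 18 = S
  U(20) + M(12) = (20+12) mod 26 = 6 = G
  N(13) + Z(25) = (13+25) mod 26 = 12 = M
  N(13) + M(12) = (13+12) mod 26 = 25 = Z
  E(4) + Z(25) = (4+25) mod 26 = 3 = D
  L(11) + M(12) = (11+12) mod 26 = 23 = X
Ciphertext: SGMZDX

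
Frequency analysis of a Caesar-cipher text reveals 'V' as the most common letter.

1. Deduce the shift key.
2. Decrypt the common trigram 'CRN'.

Step 1: In English, 'E' is the most frequent letter (12.7%).
Step 2: The most frequent ciphertext letter is 'V' (position 21).
Step 3: Shift = (21 - 4) mod 26 = 17.
Step 4: Decrypt 'CRN' by shifting back 17:
  C -> L
  R -> A
  N -> W
Step 5: 'CRN' decrypts to 'LAW'.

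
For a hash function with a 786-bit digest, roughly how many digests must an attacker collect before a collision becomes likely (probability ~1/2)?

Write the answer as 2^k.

Step 1: The birthday paradox gives collision probability ~50% after sqrt(2^n) = 2^(n/2) hashes.
Step 2: For 786-bit output: 2^(786/2) = 2^393.
Step 3: Approximately 2^393 hash computations needed.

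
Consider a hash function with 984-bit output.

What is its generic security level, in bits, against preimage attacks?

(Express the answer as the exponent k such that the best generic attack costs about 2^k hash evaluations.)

Step 1: The hash has a 984-bit output.
Step 2: Preimage resistance means: given a digest h(x), it should be infeasible to find any input that hashes to it.
With a 984-bit output there are 2^984 possible digests, so a generic brute-force preimage search costs about 2^984 evaluations.
Step 3: Security level = 984 bits.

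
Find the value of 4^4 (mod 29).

Step 1: Compute 4^4 mod 29 step by step, reducing modulo 29 at each step.
  4^1 mod 29 = 4
  4^2 mod 29 = (4 * 4) mod 29 = 16
  4^3 mod 29 = (16 * 4) mod 29 = 6
  4^4 mod 29 = (6 * 4) mod 29 = 24
Step 2: Result = 24.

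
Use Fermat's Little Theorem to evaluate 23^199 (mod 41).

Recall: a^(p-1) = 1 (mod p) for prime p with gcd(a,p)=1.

Step 1: Since 41 is prime, by Fermat's Little Theorem: 23^40 = 1 (mod 41).
Step 2: Reduce exponent: 199 mod 40 = 39.
Step 3: So 23^199 = 23^39 (mod 41).
Step 4: 23^39 mod 41 = 25.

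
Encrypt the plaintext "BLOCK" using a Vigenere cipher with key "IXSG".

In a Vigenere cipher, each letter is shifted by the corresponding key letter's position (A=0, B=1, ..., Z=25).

Step 1: Repeat key to match plaintext length:
  Plaintext: BLOCK
  Key:       IXSGI
Step 2: Encrypt each letter:
  B(1) + I(8) = (1+8) mod 26 = 9 = J
  L(11) + X(23) = (11+23) mod 26 = 8 = I
  O(14) + S(18) = (14+18) mod 26 = 6 = G
  C(2) + G(6) = (2+6) mod 26 = 8 = I
  K(10) + I(8) = (10+8) mod 26 = 18 = S
Ciphertext: JIGIS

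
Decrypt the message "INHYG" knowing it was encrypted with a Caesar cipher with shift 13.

Step 1: Reverse the shift by subtracting 13 from each letter position.
  I (position 8) -> position (8-13) mod 26 = 21 -> V
  N (position 13) -> position (13-13) mod 26 = 0 -> A
  H (position 7) -> position (7-13) mod 26 = 20 -> U
  Y (position 24) -> position (24-13) mod 26 = 11 -> L
  G (position 6) -> position (6-13) mod 26 = 19 -> T
Decrypted message: VAULT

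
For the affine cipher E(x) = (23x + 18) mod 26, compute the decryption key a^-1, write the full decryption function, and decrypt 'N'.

Step 1: Find a^-1, the modular inverse of 23 mod 26.
Step 2: We need 23 * a^-1 = 1 (mod 26).
Step 3: 23 * 17 = 391 = 15 * 26 + 1, so a^-1 = 17.
Step 4: D(y) = 17(y - 18) mod 26.
Step 5: Apply to 'N' (y = 13): D(13) = 17 * (13 - 18) mod 26 = 17 * -5 mod 26 = 19 -> 'T'.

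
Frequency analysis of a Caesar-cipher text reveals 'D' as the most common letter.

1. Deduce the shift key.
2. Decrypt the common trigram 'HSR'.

Step 1: In English, 'E' is the most frequent letter (12.7%).
Step 2: The most frequent ciphertext letter is 'D' (position 3).
Step 3: Shift = (3 - 4) mod 26 = 25.
Step 4: Decrypt 'HSR' by shifting back 25:
  H -> I
  S -> T
  R -> S
Step 5: 'HSR' decrypts to 'ITS'.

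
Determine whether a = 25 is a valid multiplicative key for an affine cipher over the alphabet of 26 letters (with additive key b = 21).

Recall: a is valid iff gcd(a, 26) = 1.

Step 1: Compute gcd(25, 26).
Step 2: gcd(25, 26) = 1.
Since gcd = 1, 25 is coprime with 26, so it is a valid key.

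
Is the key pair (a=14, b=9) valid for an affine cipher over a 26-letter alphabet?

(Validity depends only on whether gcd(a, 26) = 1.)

Step 1: Compute gcd(14, 26).
Step 2: gcd(14, 26) = 2.
Since gcd = 2 != 1, 14 shares a common factor with 26, so it cannot be used.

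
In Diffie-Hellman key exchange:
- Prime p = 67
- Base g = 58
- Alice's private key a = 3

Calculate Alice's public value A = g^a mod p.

Step 1: A = g^a mod p = 58^3 mod 67.
  58^1 mod 67 = 58
  58^2 mod 67 = (58 * 58) mod 67 = 14
  58^3 mod 67 = (14 * 58) mod 67 = 8
Result: A = 8.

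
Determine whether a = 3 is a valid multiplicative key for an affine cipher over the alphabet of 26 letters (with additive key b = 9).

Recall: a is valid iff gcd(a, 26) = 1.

Step 1: Compute gcd(3, 26).
Step 2: gcd(3, 26) = 1.
Since gcd = 1, 3 is coprime with 26, so it is a valid key.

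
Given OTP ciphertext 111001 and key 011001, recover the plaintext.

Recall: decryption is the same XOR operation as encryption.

Step 1: XOR ciphertext with key:
  Ciphertext: 111001
  Key:        011001
  XOR:        100000
Step 2: Plaintext = 100000 = 32 in decimal.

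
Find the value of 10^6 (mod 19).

Step 1: Compute 10^6 mod 19 step by step, reducing modulo 19 at each step.
  10^1 mod 19 = 10
  10^2 mod 19 = (10 * 10) mod 19 = 5
  10^3 mod 19 = (5 * 10) mod 19 = 12
  10^4 mod 19 = (12 * 10) mod 19 = 6
  10^5 mod 19 = (6 * 10) mod 19 = 3
  10^6 mod 19 = (3 * 10) mod 19 = 11
Step 2: Result = 11.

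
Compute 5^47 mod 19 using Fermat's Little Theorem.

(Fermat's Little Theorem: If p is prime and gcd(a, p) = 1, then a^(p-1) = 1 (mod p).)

Step 1: Since 19 is prime, by Fermat's Little Theorem: 5^18 = 1 (mod 19).
Step 2: Reduce exponent: 47 mod 18 = 11.
Step 3: So 5^47 = 5^11 (mod 19).
Step 4: 5^11 mod 19 = 6.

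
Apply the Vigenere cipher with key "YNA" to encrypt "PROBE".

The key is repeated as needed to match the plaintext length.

Step 1: Repeat key to match plaintext length:
  Plaintext: PROBE
  Key:       YNAYN
Step 2: Encrypt each letter:
  P(15) + Y(24) = (15+24) mod 26 = 13 = N
  R(17) + N(13) = (17+13) mod 26 = 4 = E
  O(14) + A(0) = (14+0) mod 26 = 14 = O
  B(1) + Y(24) = (1+24) mod 26 = 25 = Z
  E(4) + N(13) = (4+13) mod 26 = 17 = R
Ciphertext: NEOZR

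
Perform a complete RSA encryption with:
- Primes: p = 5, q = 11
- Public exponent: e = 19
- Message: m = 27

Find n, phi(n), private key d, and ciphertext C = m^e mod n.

Step 1: n = 5 * 11 = 55.
Step 2: phi(n) = (5-1)(11-1) = 4 * 10 = 40.
Step 3: Find d = 19^(-1) mod 40 = 19.
  Verify: 19 * 19 = 361 = 1 (mod 40).
Step 4: C = 27^19 mod 55 = 53.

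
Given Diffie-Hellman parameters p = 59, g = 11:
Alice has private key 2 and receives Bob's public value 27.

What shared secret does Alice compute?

Step 1: s = B^a mod p = 27^2 mod 59.
  27^1 mod 59 = 27
  27^2 mod 59 = (27 * 27) mod 59 = 21
Result: shared secret = 21.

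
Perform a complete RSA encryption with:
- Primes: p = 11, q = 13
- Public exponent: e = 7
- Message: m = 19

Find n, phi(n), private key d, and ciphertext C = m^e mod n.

Step 1: n = 11 * 13 = 143.
Step 2: phi(n) = (11-1)(13-1) = 10 * 12 = 120.
Step 3: Find d = 7^(-1) mod 120 = 103.
  Verify: 7 * 103 = 721 = 1 (mod 120).
Step 4: C = 19^7 mod 143 = 46.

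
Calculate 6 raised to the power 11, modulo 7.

Step 1: Compute 6^11 mod 7 step by step, reducing modulo 7 at each step.
  6^1 mod 7 = 6
  6^2 mod 7 = (6 * 6) mod 7 = 1
  6^3 mod 7 = (1 * 6) mod 7 = 6
  6^4 mod 7 = (6 * 6) mod 7 = 1
  6^5 mod 7 = (1 * 6) mod 7 = 6
  6^6 mod 7 = (6 * 6) mod 7 = 1
  6^7 mod 7 = (1 * 6) mod 7 = 6
  6^8 mod 7 = (6 * 6) mod 7 = 1
  6^9 mod 7 = (1 * 6) mod 7 = 6
  6^10 mod 7 = (6 * 6) mod 7 = 1
  6^11 mod 7 = (1 * 6) mod 7 = 6
Step 2: Result = 6.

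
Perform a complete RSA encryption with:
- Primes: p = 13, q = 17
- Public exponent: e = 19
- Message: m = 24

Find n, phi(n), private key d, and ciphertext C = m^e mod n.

Step 1: n = 13 * 17 = 221.
Step 2: phi(n) = (13-1)(17-1) = 12 * 16 = 192.
Step 3: Find d = 19^(-1) mod 192 = 91.
  Verify: 19 * 91 = 1729 = 1 (mod 192).
Step 4: C = 24^19 mod 221 = 54.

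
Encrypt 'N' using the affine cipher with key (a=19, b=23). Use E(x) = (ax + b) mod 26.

Step 1: Convert 'N' to number: x = 13.
Step 2: E(13) = (19 * 13 + 23) mod 26 = 270 mod 26 = 10.
Step 3: Convert 10 back to letter: K.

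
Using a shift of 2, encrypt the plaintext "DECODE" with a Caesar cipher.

Step 1: For each letter, shift forward by 2 positions (mod 26).
  D (position 3) -> position (3+2) mod 26 = 5 -> F
  E (position 4) -> position (4+2) mod 26 = 6 -> G
  C (position 2) -> position (2+2) mod 26 = 4 -> E
  O (position 14) -> position (14+2) mod 26 = 16 -> Q
  D (position 3) -> position (3+2) mod 26 = 5 -> F
  E (position 4) -> position (4+2) mod 26 = 6 -> G
Result: FGEQFG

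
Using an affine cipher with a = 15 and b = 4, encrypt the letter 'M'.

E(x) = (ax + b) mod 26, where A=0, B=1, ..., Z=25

Step 1: Convert 'M' to number: x = 12.
Step 2: E(12) = (15 * 12 + 4) mod 26 = 184 mod 26 = 2.
Step 3: Convert 2 back to letter: C.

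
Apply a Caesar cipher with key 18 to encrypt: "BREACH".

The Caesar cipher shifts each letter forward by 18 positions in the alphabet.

Step 1: For each letter, shift forward by 18 positions (mod 26).
  B (position 1) -> position (1+18) mod 26 = 19 -> T
  R (position 17) -> position (17+18) mod 26 = 9 -> J
  E (position 4) -> position (4+18) mod 26 = 22 -> W
  A (position 0) -> position (0+18) mod 26 = 18 -> S
  C (position 2) -> position (2+18) mod 26 = 20 -> U
  H (position 7) -> position (7+18) mod 26 = 25 -> Z
Result: TJWSUZ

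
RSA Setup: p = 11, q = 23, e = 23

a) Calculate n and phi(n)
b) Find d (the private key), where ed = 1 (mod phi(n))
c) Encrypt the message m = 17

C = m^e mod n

Step 1: n = 11 * 23 = 253.
Step 2: phi(n) = (11-1)(23-1) = 10 * 22 = 220.
Step 3: Find d = 23^(-1) mod 220 = 67.
  Verify: 23 * 67 = 1541 = 1 (mod 220).
Step 4: C = 17^23 mod 253 = 40.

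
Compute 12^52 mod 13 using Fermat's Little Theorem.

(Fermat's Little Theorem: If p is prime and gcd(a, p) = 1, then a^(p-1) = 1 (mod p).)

Step 1: Since 13 is prime, by Fermat's Little Theorem: 12^12 = 1 (mod 13).
Step 2: Reduce exponent: 52 mod 12 = 4.
Step 3: So 12^52 = 12^4 (mod 13).
Step 4: 12^4 mod 13 = 1.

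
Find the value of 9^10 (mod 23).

Step 1: Compute 9^10 mod 23 step by step, reducing modulo 23 at each step.
  9^1 mod 23 = 9
  9^2 mod 23 = (9 * 9) mod 23 = 12
  9^3 mod 23 = (12 * 9) mod 23 = 16
  9^4 mod 23 = (16 * 9) mod 23 = 6
  9^5 mod 23 = (6 * 9) mod 23 = 8
  9^6 mod 23 = (8 * 9) mod 23 = 3
  9^7 mod 23 = (3 * 9) mod 23 = 4
  9^8 mod 23 = (4 * 9) mod 23 = 13
  9^9 mod 23 = (13 * 9) mod 23 = 2
  9^10 mod 23 = (2 * 9) mod 23 = 18
Step 2: Result = 18.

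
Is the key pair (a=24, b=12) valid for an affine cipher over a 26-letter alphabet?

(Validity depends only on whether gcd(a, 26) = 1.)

Step 1: Compute gcd(24, 26).
Step 2: gcd(24, 26) = 2.
Since gcd = 2 != 1, 24 shares a common factor with 26, so it cannot be used.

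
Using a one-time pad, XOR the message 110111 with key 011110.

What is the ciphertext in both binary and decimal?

Step 1: Write out the XOR operation bit by bit:
  Message: 110111
  Key:     011110
  XOR:     101001
Step 2: Convert to decimal: 101001 = 41.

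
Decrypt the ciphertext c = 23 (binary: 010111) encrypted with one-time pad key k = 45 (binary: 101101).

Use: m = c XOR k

Step 1: XOR ciphertext with key:
  Ciphertext: 010111
  Key:        101101
  XOR:        111010
Step 2: Plaintext = 111010 = 58 in decimal.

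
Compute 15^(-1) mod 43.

Step 1: We need x such that 15 * x = 1 (mod 43).
Step 2: Using the extended Euclidean algorithm or trial:
  15 * 23 = 345 = 8 * 43 + 1.
Step 3: Since 345 mod 43 = 1, the inverse is x = 23.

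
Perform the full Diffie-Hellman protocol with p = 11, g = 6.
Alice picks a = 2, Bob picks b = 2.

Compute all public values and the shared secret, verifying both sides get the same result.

Step 1: A = g^a mod p = 6^2 mod 11 = 3.
Step 2: B = g^b mod p = 6^2 mod 11 = 3.
Step 3: Alice computes s = B^a mod p = 3^2 mod 11 = 9.
Step 4: Bob computes s = A^b mod p = 3^2 mod 11 = 9.
Both sides agree: shared secret = 9.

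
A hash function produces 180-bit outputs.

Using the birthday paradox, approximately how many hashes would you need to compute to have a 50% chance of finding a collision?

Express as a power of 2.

Step 1: The birthday paradox gives collision probability ~50% after sqrt(2^n) = 2^(n/2) hashes.
Step 2: For 180-bit output: 2^(180/2) = 2^90.
Step 3: Approximately 2^90 hash computations needed.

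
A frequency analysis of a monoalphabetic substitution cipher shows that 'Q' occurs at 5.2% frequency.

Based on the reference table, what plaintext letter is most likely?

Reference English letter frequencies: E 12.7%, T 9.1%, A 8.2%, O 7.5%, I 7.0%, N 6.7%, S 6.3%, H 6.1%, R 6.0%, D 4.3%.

Step 1: The observed frequency is 5.2%.
Step 2: Compare with English frequencies:
  E: 12.7% (difference: 7.5%)
  T: 9.1% (difference: 3.9%)
  A: 8.2% (difference: 3.0%)
  O: 7.5% (difference: 2.3%)
  I: 7.0% (difference: 1.8%)
  N: 6.7% (difference: 1.5%)
  S: 6.3% (difference: 1.1%)
  H: 6.1% (difference: 0.9%)
  R: 6.0% (difference: 0.8%) <-- closest
  D: 4.3% (difference: 0.9%)
Step 3: 'Q' most likely represents 'R' (frequency 6.0%).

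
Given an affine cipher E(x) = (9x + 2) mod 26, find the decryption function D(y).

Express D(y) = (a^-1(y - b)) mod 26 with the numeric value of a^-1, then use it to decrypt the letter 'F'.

Step 1: Find a^-1, the modular inverse of 9 mod 26.
Step 2: We need 9 * a^-1 = 1 (mod 26).
Step 3: 9 * 3 = 27 = 1 * 26 + 1, so a^-1 = 3.
Step 4: D(y) = 3(y - 2) mod 26.
Step 5: Apply to 'F' (y = 5): D(5) = 3 * (5 - 2) mod 26 = 3 * 3 mod 26 = 9 -> 'J'.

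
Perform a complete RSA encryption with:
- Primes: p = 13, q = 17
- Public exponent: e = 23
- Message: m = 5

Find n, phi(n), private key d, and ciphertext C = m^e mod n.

Step 1: n = 13 * 17 = 221.
Step 2: phi(n) = (13-1)(17-1) = 12 * 16 = 192.
Step 3: Find d = 23^(-1) mod 192 = 167.
  Verify: 23 * 167 = 3841 = 1 (mod 192).
Step 4: C = 5^23 mod 221 = 112.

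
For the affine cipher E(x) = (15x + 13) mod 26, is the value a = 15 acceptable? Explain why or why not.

Step 1: Compute gcd(15, 26).
Step 2: gcd(15, 26) = 1.
Since gcd = 1, 15 is coprime with 26, so it is a valid key.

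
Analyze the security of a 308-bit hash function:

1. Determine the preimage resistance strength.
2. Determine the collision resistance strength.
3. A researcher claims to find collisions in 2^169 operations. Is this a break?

Step 1: Preimage resistance requires brute-force of 2^308 operations.
Step 2: Collision resistance (birthday bound) = 2^(308/2) = 2^154.
Step 3: The claimed attack costs 2^169 operations.
Step 4: Since 2^169 >= 2^154, the claimed attack is no faster than the generic birthday attack, so this does not break collision resistance.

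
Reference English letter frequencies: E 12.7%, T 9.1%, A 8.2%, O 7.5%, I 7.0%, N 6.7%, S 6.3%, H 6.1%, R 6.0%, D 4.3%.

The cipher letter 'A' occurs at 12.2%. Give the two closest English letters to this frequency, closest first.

Step 1: Observed frequency of 'A' is 12.2%.
Step 2: Compute distances to each reference frequency and sort:
  E (12.7%): difference = 0.5% <-- BEST
  T (9.1%): difference = 3.1% <-- RUNNER-UP
  A (8.2%): difference = 4.0%
  O (7.5%): difference = 4.7%
  I (7.0%): difference = 5.2%
Step 3: Most likely is 'E' (12.7%, diff 0.5%); second most likely is 'T' (9.1%, diff 3.1%).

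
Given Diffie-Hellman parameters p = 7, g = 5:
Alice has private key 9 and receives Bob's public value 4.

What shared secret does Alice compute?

Step 1: s = B^a mod p = 4^9 mod 7.
  4^1 mod 7 = 4
  4^2 mod 7 = (4 * 4) mod 7 = 2
  4^3 mod 7 = (2 * 4) mod 7 = 1
  4^4 mod 7 = (1 * 4) mod 7 = 4
  4^5 mod 7 = (4 * 4) mod 7 = 2
  4^6 mod 7 = (2 * 4) mod 7 = 1
  4^7 mod 7 = (1 * 4) mod 7 = 4
  4^8 mod 7 = (4 * 4) mod 7 = 2
  4^9 mod 7 = (2 * 4) mod 7 = 1
Result: shared secret = 1.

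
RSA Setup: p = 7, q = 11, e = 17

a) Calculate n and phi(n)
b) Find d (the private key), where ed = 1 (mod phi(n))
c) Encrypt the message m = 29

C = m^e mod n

Step 1: n = 7 * 11 = 77.
Step 2: phi(n) = (7-1)(11-1) = 6 * 10 = 60.
Step 3: Find d = 17^(-1) mod 60 = 53.
  Verify: 17 * 53 = 901 = 1 (mod 60).
Step 4: C = 29^17 mod 77 = 50.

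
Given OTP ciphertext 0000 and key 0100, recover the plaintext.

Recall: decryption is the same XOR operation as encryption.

Step 1: XOR ciphertext with key:
  Ciphertext: 0000
  Key:        0100
  XOR:        0100
Step 2: Plaintext = 0100 = 4 in decimal.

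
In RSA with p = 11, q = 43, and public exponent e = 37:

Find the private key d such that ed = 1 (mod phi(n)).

Step 1: n = 11 * 43 = 473.
Step 2: phi(n) = 10 * 42 = 420.
Step 3: Find d such that 37 * d = 1 (mod 420).
Step 4: d = 37^(-1) mod 420 = 193.
Verification: 37 * 193 = 7141 = 17 * 420 + 1.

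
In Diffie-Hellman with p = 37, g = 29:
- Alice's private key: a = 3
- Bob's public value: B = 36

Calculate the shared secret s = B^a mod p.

Step 1: s = B^a mod p = 36^3 mod 37.
  36^1 mod 37 = 36
  36^2 mod 37 = (36 * 36) mod 37 = 1
  36^3 mod 37 = (1 * 36) mod 37 = 36
Result: shared secret = 36.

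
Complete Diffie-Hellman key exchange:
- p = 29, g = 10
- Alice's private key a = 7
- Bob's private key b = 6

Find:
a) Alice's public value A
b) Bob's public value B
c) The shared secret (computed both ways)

Step 1: A = g^a mod p = 10^7 mod 29 = 17.
Step 2: B = g^b mod p = 10^6 mod 29 = 22.
Step 3: Alice computes s = B^a mod p = 22^7 mod 29 = 28.
Step 4: Bob computes s = A^b mod p = 17^6 mod 29 = 28.
Both sides agree: shared secret = 28.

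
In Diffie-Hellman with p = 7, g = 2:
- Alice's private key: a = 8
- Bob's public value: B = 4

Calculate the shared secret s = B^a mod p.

Step 1: s = B^a mod p = 4^8 mod 7.
  4^1 mod 7 = 4
  4^2 mod 7 = (4 * 4) mod 7 = 2
  4^3 mod 7 = (2 * 4) mod 7 = 1
  4^4 mod 7 = (1 * 4) mod 7 = 4
  4^5 mod 7 = (4 * 4) mod 7 = 2
  4^6 mod 7 = (2 * 4) mod 7 = 1
  4^7 mod 7 = (1 * 4) mod 7 = 4
  4^8 mod 7 = (4 * 4) mod 7 = 2
Result: shared secret = 2.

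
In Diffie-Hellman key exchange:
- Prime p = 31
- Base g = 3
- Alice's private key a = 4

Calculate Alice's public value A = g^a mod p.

Step 1: A = g^a mod p = 3^4 mod 31.
  3^1 mod 31 = 3
  3^2 mod 31 = (3 * 3) mod 31 = 9
  3^3 mod 31 = (9 * 3) mod 31 = 27
  3^4 mod 31 = (27 * 3) mod 31 = 19
Result: A = 19.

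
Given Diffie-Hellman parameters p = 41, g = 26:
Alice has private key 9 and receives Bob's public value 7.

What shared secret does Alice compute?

Step 1: s = B^a mod p = 7^9 mod 41.
  7^1 mod 41 = 7
  7^2 mod 41 = (7 * 7) mod 41 = 8
  7^3 mod 41 = (8 * 7) mod 41 = 15
  7^4 mod 41 = (15 * 7) mod 41 = 23
  7^5 mod 41 = (23 * 7) mod 41 = 38
  7^6 mod 41 = (38 * 7) mod 41 = 20
  7^7 mod 41 = (20 * 7) mod 41 = 17
  7^8 mod 41 = (17 * 7) mod 41 = 37
  7^9 mod 41 = (37 * 7) mod 41 = 13
Result: shared secret = 13.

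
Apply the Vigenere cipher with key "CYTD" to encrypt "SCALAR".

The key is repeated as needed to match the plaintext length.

Step 1: Repeat key to match plaintext length:
  Plaintext: SCALAR
  Key:       CYTDCY
Step 2: Encrypt each letter:
  S(18) + C(2) = (18+2) mod 26 = 20 = U
  C(2) + Y(24) = (2+24) mod 26 = 0 = A
  A(0) + T(19) = (0+19) mod 26 = 19 = T
  L(11) + D(3) = (11+3) mod 26 = 14 = O
  A(0) + C(2) = (0+2) mod 26 = 2 = C
  R(17) + Y(24) = (17+24) mod 26 = 15 = P
Ciphertext: UATOCP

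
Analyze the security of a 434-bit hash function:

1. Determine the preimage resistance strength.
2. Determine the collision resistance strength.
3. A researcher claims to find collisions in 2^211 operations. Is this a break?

Step 1: Preimage resistance requires brute-force of 2^434 operations.
Step 2: Collision resistance (birthday bound) = 2^(434/2) = 2^217.
Step 3: The claimed attack costs 2^211 operations.
Step 4: Since 2^211 < 2^217, the claimed attack beats the generic birthday bound, so collision resistance is broken.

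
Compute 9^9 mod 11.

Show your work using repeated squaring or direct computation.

Step 1: Compute 9^9 mod 11 step by step, reducing modulo 11 at each step.
  9^1 mod 11 = 9
  9^2 mod 11 = (9 * 9) mod 11 = 4
  9^3 mod 11 = (4 * 9) mod 11 = 3
  9^4 mod 11 = (3 * 9) mod 11 = 5
  9^5 mod 11 = (5 * 9) mod 11 = 1
  9^6 mod 11 = (1 * 9) mod 11 = 9
  9^7 mod 11 = (9 * 9) mod 11 = 4
  9^8 mod 11 = (4 * 9) mod 11 = 3
  9^9 mod 11 = (3 * 9) mod 11 = 5
Step 2: Result = 5.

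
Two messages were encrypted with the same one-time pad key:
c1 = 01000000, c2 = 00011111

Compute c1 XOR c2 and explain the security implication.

Step 1: c1 XOR c2 = (m1 XOR k) XOR (m2 XOR k).
Step 2: By XOR associativity/commutativity: = m1 XOR m2 XOR k XOR k = m1 XOR m2.
Step 3: 01000000 XOR 00011111 = 01011111 = 95.
Step 4: The key cancels out! An attacker learns m1 XOR m2 = 95, revealing the relationship between plaintexts.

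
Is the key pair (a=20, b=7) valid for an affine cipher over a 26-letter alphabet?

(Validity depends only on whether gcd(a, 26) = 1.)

Step 1: Compute gcd(20, 26).
Step 2: gcd(20, 26) = 2.
Since gcd = 2 != 1, 20 shares a common factor with 26, so it cannot be used.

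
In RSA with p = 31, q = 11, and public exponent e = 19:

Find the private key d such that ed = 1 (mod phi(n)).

Step 1: n = 31 * 11 = 341.
Step 2: phi(n) = 30 * 10 = 300.
Step 3: Find d such that 19 * d = 1 (mod 300).
Step 4: d = 19^(-1) mod 300 = 79.
Verification: 19 * 79 = 1501 = 5 * 300 + 1.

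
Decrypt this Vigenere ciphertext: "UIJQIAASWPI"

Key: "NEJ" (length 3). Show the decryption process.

Step 1: Key 'NEJ' has length 3. Extended key: NEJNEJNEJNE
Step 2: Decrypt each position:
  U(20) - N(13) = 7 = H
  I(8) - E(4) = 4 = E
  J(9) - J(9) = 0 = A
  Q(16) - N(13) = 3 = D
  I(8) - E(4) = 4 = E
  A(0) - J(9) = 17 = R
  A(0) - N(13) = 13 = N
  S(18) - E(4) = 14 = O
  W(22) - J(9) = 13 = N
  P(15) - N(13) = 2 = C
  I(8) - E(4) = 4 = E
Plaintext: HEADERNONCE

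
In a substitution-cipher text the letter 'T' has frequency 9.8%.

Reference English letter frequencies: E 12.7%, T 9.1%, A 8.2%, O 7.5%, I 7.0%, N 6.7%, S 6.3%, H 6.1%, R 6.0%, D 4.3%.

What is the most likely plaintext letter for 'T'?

Step 1: The observed frequency is 9.8%.
Step 2: Compare with English frequencies:
  E: 12.7% (difference: 2.9%)
  T: 9.1% (difference: 0.7%) <-- closest
  A: 8.2% (difference: 1.6%)
  O: 7.5% (difference: 2.3%)
  I: 7.0% (difference: 2.8%)
  N: 6.7% (difference: 3.1%)
  S: 6.3% (difference: 3.5%)
  H: 6.1% (difference: 3.7%)
  R: 6.0% (difference: 3.8%)
  D: 4.3% (difference: 5.5%)
Step 3: 'T' most likely represents 'T' (frequency 9.1%).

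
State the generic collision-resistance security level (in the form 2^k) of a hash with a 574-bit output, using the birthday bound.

Step 1: The birthday paradox gives collision probability ~50% after sqrt(2^n) = 2^(n/2) hashes.
Step 2: For 574-bit output: 2^(574/2) = 2^287.
Step 3: Approximately 2^287 hash computations needed.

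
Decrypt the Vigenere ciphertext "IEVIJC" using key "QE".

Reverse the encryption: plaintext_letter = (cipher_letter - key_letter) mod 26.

Step 1: Extend key: QEQEQE
Step 2: Decrypt each letter (c - k) mod 26:
  I(8) - Q(16) = (8-16) mod 26 = 18 = S
  E(4) - E(4) = (4-4) mod 26 = 0 = A
  V(21) - Q(16) = (21-16) mod 26 = 5 = F
  I(8) - E(4) = (8-4) mod 26 = 4 = E
  J(9) - Q(16) = (9-16) mod 26 = 19 = T
  C(2) - E(4) = (2-4) mod 26 = 24 = Y
Plaintext: SAFETY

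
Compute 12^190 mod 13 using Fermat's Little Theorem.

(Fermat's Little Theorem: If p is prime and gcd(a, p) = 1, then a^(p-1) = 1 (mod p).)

Step 1: Since 13 is prime, by Fermat's Little Theorem: 12^12 = 1 (mod 13).
Step 2: Reduce exponent: 190 mod 12 = 10.
Step 3: So 12^190 = 12^10 (mod 13).
Step 4: 12^10 mod 13 = 1.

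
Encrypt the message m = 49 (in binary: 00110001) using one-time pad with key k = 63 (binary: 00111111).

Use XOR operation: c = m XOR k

Step 1: Write out the XOR operation bit by bit:
  Message: 00110001
  Key:     00111111
  XOR:     00001110
Step 2: Convert to decimal: 00001110 = 14.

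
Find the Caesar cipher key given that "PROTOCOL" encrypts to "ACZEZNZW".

Step 1: Compare first letters: P (position 15) -> A (position 0).
Step 2: Shift = (0 - 15) mod 26 = 11.
The shift value is 11.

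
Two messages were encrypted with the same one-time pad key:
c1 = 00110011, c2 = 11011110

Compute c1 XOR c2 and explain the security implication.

Step 1: c1 XOR c2 = (m1 XOR k) XOR (m2 XOR k).
Step 2: By XOR associativity/commutativity: = m1 XOR m2 XOR k XOR k = m1 XOR m2.
Step 3: 00110011 XOR 11011110 = 11101101 = 237.
Step 4: The key cancels out! An attacker learns m1 XOR m2 = 237, revealing the relationship between plaintexts.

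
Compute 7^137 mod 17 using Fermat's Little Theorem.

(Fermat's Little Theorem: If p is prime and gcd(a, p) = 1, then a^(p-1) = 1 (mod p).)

Step 1: Since 17 is prime, by Fermat's Little Theorem: 7^16 = 1 (mod 17).
Step 2: Reduce exponent: 137 mod 16 = 9.
Step 3: So 7^137 = 7^9 (mod 17).
Step 4: 7^9 mod 17 = 10.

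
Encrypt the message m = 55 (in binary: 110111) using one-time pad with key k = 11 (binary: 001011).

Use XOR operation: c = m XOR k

Step 1: Write out the XOR operation bit by bit:
  Message: 110111
  Key:     001011
  XOR:     111100
Step 2: Convert to decimal: 111100 = 60.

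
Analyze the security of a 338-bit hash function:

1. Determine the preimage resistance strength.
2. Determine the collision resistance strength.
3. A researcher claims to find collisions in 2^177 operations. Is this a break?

Step 1: Preimage resistance requires brute-force of 2^338 operations.
Step 2: Collision resistance (birthday bound) = 2^(338/2) = 2^169.
Step 3: The claimed attack costs 2^177 operations.
Step 4: Since 2^177 >= 2^169, the claimed attack is no faster than the generic birthday attack, so this does not break collision resistance.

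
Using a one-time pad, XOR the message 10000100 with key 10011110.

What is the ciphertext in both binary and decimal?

Step 1: Write out the XOR operation bit by bit:
  Message: 10000100
  Key:     10011110
  XOR:     00011010
Step 2: Convert to decimal: 00011010 = 26.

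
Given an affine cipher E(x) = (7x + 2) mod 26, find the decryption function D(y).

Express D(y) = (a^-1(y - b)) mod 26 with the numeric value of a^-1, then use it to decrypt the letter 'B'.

Step 1: Find a^-1, the modular inverse of 7 mod 26.
Step 2: We need 7 * a^-1 = 1 (mod 26).
Step 3: 7 * 15 = 105 = 4 * 26 + 1, so a^-1 = 15.
Step 4: D(y) = 15(y - 2) mod 26.
Step 5: Apply to 'B' (y = 1): D(1) = 15 * (1 - 2) mod 26 = 15 * -1 mod 26 = 11 -> 'L'.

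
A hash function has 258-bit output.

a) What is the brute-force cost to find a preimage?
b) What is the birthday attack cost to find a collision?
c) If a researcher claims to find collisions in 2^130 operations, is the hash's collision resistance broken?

Step 1: Preimage resistance requires brute-force of 2^258 operations.
Step 2: Collision resistance (birthday bound) = 2^(258/2) = 2^129.
Step 3: The claimed attack costs 2^130 operations.
Step 4: Since 2^130 >= 2^129, the claimed attack is no faster than the generic birthday attack, so this does not break collision resistance.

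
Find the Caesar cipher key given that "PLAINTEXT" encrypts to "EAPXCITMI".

Step 1: Compare first letters: P (position 15) -> E (position 4).
Step 2: Shift = (4 - 15) mod 26 = 15.
The shift value is 15.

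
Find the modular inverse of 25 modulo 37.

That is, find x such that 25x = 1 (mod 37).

Step 1: We need x such that 25 * x = 1 (mod 37).
Step 2: Using the extended Euclidean algorithm or trial:
  25 * 3 = 75 = 2 * 37 + 1.
Step 3: Since 75 mod 37 = 1, the inverse is x = 3.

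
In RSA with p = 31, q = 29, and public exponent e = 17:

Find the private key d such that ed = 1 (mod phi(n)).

Step 1: n = 31 * 29 = 899.
Step 2: phi(n) = 30 * 28 = 840.
Step 3: Find d such that 17 * d = 1 (mod 840).
Step 4: d = 17^(-1) mod 840 = 593.
Verification: 17 * 593 = 10081 = 12 * 840 + 1.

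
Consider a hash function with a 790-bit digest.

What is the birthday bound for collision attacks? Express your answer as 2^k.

Step 1: The birthday paradox gives collision probability ~50% after sqrt(2^n) = 2^(n/2) hashes.
Step 2: For 790-bit output: 2^(790/2) = 2^395.
Step 3: Approximately 2^395 hash computations needed.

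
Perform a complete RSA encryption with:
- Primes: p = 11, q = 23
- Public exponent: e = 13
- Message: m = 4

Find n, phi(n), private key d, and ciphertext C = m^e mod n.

Step 1: n = 11 * 23 = 253.
Step 2: phi(n) = (11-1)(23-1) = 10 * 22 = 220.
Step 3: Find d = 13^(-1) mod 220 = 17.
  Verify: 13 * 17 = 221 = 1 (mod 220).
Step 4: C = 4^13 mod 253 = 108.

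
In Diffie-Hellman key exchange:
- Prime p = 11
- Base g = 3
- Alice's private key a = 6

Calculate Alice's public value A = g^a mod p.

Step 1: A = g^a mod p = 3^6 mod 11.
  3^1 mod 11 = 3
  3^2 mod 11 = (3 * 3) mod 11 = 9
  3^3 mod 11 = (9 * 3) mod 11 = 5
  3^4 mod 11 = (5 * 3) mod 11 = 4
  3^5 mod 11 = (4 * 3) mod 11 = 1
  3^6 mod 11 = (1 * 3) mod 11 = 3
Result: A = 3.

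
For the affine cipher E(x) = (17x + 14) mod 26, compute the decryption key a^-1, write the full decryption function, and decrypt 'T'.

Step 1: Find a^-1, the modular inverse of 17 mod 26.
Step 2: We need 17 * a^-1 = 1 (mod 26).
Step 3: 17 * 23 = 391 = 15 * 26 + 1, so a^-1 = 23.
Step 4: D(y) = 23(y - 14) mod 26.
Step 5: Apply to 'T' (y = 19): D(19) = 23 * (19 - 14) mod 26 = 23 * 5 mod 26 = 11 -> 'L'.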